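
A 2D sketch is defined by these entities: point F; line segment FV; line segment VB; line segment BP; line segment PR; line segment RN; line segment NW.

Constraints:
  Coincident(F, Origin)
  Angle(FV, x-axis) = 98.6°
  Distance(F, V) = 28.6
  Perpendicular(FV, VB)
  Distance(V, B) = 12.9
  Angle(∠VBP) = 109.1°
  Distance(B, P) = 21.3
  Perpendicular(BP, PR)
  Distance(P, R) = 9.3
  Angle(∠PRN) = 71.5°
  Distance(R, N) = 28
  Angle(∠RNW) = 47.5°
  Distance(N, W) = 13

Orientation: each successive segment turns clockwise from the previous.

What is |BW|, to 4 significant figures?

8.490

F is at the origin; FV runs at 98.6° with length 28.6, so V = (-4.277, 28.28). The perpendicularity gives VB at right angles to FV, so VB runs at 8.600°; with |VB| = 12.9, B = (8.478, 30.21). ∠VBP = 109.1° gives BP at -62.30° from the x-axis; with |BP| = 21.3, P = (18.38, 11.35). BP is perpendicular to PR, so PR runs at -152.3°; with |PR| = 9.3, R = (10.15, 7.026). ∠PRN = 71.5° gives RN at 99.20° from the x-axis; with |RN| = 28.0, N = (5.669, 34.67). ∠RNW = 47.5° gives NW at -33.30° from the x-axis; with |NW| = 13.0, W = (16.53, 27.53). Then |BW| = |W − B| = 8.490.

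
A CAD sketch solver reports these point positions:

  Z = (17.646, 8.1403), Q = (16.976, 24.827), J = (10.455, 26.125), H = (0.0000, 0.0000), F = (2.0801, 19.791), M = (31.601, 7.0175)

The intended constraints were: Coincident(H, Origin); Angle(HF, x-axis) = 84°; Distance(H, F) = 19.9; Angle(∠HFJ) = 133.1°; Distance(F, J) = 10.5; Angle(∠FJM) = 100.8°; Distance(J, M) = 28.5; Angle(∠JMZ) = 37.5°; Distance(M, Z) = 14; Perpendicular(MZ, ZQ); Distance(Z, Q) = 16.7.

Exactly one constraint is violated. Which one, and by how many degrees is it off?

Perpendicular(MZ, ZQ) — off by 6.90°.

H = (0.00, 0.00) ✓; HF at 84.00° ✓; |HF| = 19.90 ✓; ∠HFJ = 133.1° ✓; |FJ| = 10.50 ✓; ∠FJM = 100.8° ✓; |JM| = 28.50 ✓; ∠JMZ = 37.50° ✓; |MZ| = 14.00 ✓; ∠(MZ, ZQ) = 83.10° ✗; |ZQ| = 16.70 ✓.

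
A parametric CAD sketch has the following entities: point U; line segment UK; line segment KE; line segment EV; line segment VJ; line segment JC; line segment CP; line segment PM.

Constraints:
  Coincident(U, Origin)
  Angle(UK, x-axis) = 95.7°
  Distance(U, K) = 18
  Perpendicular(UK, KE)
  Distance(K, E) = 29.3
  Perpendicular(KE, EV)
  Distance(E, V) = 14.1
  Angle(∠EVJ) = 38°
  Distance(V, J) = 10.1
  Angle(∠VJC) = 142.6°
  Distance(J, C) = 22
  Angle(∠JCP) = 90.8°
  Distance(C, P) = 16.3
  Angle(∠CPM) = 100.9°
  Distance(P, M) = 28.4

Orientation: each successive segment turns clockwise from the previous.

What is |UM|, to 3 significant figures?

45.7

U is at the origin; UK runs at 95.7° with length 18.0, so K = (-1.79, 17.9). UK is perpendicular to KE, so KE runs at 5.70°; with |KE| = 29.3, E = (27.4, 20.8). KE ⟂ EV, so EV runs at -84.3°; with |EV| = 14.1, V = (28.8, 6.79). ∠EVJ = 38.0° gives VJ at 134° from the x-axis; with |VJ| = 10.1, J = (21.8, 14.1). ∠VJC = 142.6° gives JC at 96.3° from the x-axis; with |JC| = 22.0, C = (19.4, 36.0). ∠JCP = 90.8° gives CP at 7.10° from the x-axis; with |CP| = 16.3, P = (35.6, 38.0). ∠CPM = 100.9° gives PM at -72.0° from the x-axis; with |PM| = 28.4, M = (44.3, 11.0). Then |UM| = |M − U| = 45.7.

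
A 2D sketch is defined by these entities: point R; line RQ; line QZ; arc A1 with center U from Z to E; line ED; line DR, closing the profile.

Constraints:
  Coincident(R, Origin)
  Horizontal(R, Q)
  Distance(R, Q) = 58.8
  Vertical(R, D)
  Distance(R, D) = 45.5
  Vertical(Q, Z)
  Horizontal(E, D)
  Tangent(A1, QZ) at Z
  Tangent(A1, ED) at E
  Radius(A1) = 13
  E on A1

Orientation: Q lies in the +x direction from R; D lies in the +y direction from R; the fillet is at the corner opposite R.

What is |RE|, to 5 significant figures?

64.559

R is at the origin; RQ is horizontal with |RQ| = 58.8 and Q on the +x side, so Q = (58.800, 0.0000). R and D share the same x with |RD| = 45.5 and D on the +y side, so D = (0.0000, 45.500). The virtual corner opposite R is at (58.800, 45.500). Tangency of A1 to QZ means the radius UZ is perpendicular to QZ and tangency of A1 to ED means the radius UE is perpendicular to ED, with radius 13.0, so the center U sits 13.0 in from both sides at U = (45.800, 32.500). That places the tangent points at Z = (58.800, 32.500) on QZ and E = (45.800, 45.500) on ED. Then |RE| = |E − R| = 64.559.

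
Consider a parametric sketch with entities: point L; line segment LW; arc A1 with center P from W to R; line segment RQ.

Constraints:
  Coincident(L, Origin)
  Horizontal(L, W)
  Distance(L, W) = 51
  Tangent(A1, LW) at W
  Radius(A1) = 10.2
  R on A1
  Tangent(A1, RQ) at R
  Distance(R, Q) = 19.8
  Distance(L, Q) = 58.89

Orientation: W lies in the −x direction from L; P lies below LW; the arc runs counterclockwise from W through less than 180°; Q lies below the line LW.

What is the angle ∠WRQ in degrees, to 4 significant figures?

119.0°

L is at the origin; L and W share the same y with |LW| = 51.0 and W on the −x side, so W = (-51.00, 0.000). Since A1 is tangent to LW there, PW ⟂ LW, so P = W + (0, -10.2) = (-51.00, -10.20). Since PR ⟂ RQ (tangency), |PQ| = √(10.2² + 19.8²) = 22.27 regardless of where R sits on A1. So Q lies on both circle(L, 58.89) and circle(P, 22.27); the below-LW intersection is Q = (-49.18, -32.40). R is the foot of the tangent from Q: R = (-59.65, -15.60).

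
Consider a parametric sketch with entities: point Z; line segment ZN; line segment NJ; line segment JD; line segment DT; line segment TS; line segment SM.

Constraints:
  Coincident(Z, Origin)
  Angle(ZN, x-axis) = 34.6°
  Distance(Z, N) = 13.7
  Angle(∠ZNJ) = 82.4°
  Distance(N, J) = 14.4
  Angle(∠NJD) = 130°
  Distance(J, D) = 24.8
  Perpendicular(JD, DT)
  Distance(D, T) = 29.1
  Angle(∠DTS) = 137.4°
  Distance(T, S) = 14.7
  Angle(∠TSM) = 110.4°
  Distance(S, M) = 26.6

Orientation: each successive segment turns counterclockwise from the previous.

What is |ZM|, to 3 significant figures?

16.7

∠DTS = 137.4° gives TS at -45.2° from the x-axis; with |TS| = 14.7, S = (-11.7, -22.0). ∠TSM = 110.4° gives SM at 24.4° from the x-axis; with |SM| = 26.6, M = (12.5, -11.0). Then |ZM| = |M − Z| = 16.7.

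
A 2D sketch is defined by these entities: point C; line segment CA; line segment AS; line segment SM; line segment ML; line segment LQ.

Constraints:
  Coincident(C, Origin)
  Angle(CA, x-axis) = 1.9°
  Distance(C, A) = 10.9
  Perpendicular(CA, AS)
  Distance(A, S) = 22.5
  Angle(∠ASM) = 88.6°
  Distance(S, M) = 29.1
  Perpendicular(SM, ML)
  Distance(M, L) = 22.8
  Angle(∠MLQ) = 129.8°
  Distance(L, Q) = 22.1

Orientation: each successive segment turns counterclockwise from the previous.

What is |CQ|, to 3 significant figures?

14.7

C is at the origin; CA runs at 1.9° with length 10.9, so A = (10.9, 0.361). CA is perpendicular to AS, so AS runs at 91.9°; with |AS| = 22.5, S = (10.1, 22.8). ∠ASM = 88.6° gives SM at -177° from the x-axis; with |SM| = 29.1, M = (-18.9, 21.2). SM ⟂ ML, so ML runs at -86.7°; with |ML| = 22.8, L = (-17.6, -1.59). ∠MLQ = 129.8° gives LQ at -36.5° from the x-axis; with |LQ| = 22.1, Q = (0.174, -14.7). Then |CQ| = |Q − C| = 14.7.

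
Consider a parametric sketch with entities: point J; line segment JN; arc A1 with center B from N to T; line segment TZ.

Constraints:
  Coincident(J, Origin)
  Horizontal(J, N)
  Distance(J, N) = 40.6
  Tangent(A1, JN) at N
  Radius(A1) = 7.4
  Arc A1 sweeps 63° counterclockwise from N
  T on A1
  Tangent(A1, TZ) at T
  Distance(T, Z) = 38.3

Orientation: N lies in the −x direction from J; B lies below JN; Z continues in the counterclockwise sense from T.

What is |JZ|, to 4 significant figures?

75.02

J is at the origin; J and N share the same y with |JN| = 40.6 and N on the −x side, so N = (-40.60, 0.000). A1 meets JN tangentially, so BN is at right angles to JN, so B = N + (0, -7.4) = (-40.60, -7.400). On A1, N sits at bearing 90° from B; a 63° counterclockwise sweep puts T at bearing 153°, so T = B + 7.4·(cos 153°, sin 153°) = (-47.19, -4.040). The tangent condition forces BT to be normal to TZ, so TZ runs along (−sin 153°, cos 153°); with |TZ| = 38.3, Z = (-64.58, -38.17). Then |JZ| = |Z − J| = 75.02.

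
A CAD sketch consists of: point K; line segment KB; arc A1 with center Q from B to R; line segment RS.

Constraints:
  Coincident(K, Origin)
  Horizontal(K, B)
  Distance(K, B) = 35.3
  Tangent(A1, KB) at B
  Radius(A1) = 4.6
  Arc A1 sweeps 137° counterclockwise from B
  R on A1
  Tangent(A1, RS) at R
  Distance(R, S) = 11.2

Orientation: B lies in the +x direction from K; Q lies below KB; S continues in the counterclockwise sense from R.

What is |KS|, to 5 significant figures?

43.265

K is at the origin; K and B share the same y with |KB| = 35.3 and B on the +x side, so B = (35.300, 0.0000). A1 meets KB tangentially, so QB is at right angles to KB, so Q = B + (0, -4.6) = (35.300, -4.6000). On A1, B sits at bearing 90° from Q; a 137° counterclockwise sweep puts R at bearing 227°, so R = Q + 4.6·(cos 227°, sin 227°) = (32.163, -7.9642). Since A1 is tangent to RS there, QR ⟂ RS, so RS runs along (−sin 227°, cos 227°); with |RS| = 11.2, S = (40.354, -15.603). Then |KS| = |S − K| = 43.265.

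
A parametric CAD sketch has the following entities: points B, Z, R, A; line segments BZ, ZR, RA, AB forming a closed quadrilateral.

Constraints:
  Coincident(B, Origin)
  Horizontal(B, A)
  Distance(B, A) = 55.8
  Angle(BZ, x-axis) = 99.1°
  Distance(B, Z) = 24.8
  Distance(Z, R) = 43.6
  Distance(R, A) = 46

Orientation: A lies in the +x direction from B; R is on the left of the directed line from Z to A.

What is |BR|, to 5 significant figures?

55.134

B is at the origin; BA is horizontal with |BA| = 55.8 and A in +x, so A = (55.8, 0). BZ runs at 99.1° with |BZ| = 24.8, so Z = (-3.9223, 24.488). R is determined by |ZR| = 43.6 and |RA| = 46.0 together: it lies at the intersection of circle(Z, 43.6) and circle(A, 46.0). With |ZA| = 64.548, the foot of the radical line on ZA is 30.608 from Z and the perpendicular offset is √(43.6² − 30.608²) = 31.050. Taking the left-of-ZA solution: R = (36.177, 41.605).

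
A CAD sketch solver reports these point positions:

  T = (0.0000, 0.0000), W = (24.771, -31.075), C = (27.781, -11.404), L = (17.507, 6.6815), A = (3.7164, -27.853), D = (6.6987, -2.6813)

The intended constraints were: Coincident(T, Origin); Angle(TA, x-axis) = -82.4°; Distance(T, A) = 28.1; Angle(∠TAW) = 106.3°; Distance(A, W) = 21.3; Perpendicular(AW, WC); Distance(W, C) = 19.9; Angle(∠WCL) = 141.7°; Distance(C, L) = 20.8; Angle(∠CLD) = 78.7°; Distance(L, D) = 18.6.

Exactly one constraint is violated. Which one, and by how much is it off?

Distance(L, D) = 18.6 — off by 4.30.

T = (0.00, 0.00) ✓; TA at -82.40° ✓; |TA| = 28.10 ✓; ∠TAW = 106.3° ✓; |AW| = 21.30 ✓; ∠(AW, WC) = 90.00° ✓; |WC| = 19.90 ✓; ∠WCL = 141.7° ✓; |CL| = 20.80 ✓; ∠CLD = 78.70° ✓; |LD| = 14.30 ✗.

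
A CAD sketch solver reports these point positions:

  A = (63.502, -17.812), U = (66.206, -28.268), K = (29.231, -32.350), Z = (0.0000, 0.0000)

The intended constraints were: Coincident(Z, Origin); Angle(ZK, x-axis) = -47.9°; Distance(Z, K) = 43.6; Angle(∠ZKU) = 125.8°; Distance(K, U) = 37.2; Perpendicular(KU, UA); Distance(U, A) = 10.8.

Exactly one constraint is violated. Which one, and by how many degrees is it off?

Perpendicular(KU, UA) — off by 8.20°.

Z = (0.00, 0.00) ✓; ZK at -47.90° ✓; |ZK| = 43.60 ✓; ∠ZKU = 125.8° ✓; |KU| = 37.20 ✓; ∠(KU, UA) = 98.20° ✗; |UA| = 10.80 ✓.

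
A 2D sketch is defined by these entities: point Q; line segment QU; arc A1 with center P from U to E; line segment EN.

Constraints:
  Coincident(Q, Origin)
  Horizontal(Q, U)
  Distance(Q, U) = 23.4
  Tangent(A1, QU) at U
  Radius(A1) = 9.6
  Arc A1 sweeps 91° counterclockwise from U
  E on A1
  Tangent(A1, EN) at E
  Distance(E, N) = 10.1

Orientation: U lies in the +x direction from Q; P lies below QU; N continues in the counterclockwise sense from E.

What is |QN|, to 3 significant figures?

24.3

Q is at the origin; Q and U share the same y with |QU| = 23.4 and U on the +x side, so U = (23.4, 0.00). Tangency of A1 to QU means the radius PU is perpendicular to QU, so P = U + (0, -9.6) = (23.4, -9.60). On A1, U sits at bearing 90° from P; a 91° counterclockwise sweep puts E at bearing 181°, so E = P + 9.6·(cos 181°, sin 181°) = (13.8, -9.77). Since A1 is tangent to EN there, PE ⟂ EN, so EN runs along (−sin 181°, cos 181°); with |EN| = 10.1, N = (14.0, -19.9). Then |QN| = |N − Q| = 24.3.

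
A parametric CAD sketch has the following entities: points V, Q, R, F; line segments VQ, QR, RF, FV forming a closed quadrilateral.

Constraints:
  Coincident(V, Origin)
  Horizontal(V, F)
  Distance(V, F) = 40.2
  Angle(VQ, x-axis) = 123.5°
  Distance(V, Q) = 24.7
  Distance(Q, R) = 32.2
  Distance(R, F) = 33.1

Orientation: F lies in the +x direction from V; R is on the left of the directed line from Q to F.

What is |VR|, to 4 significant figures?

30.82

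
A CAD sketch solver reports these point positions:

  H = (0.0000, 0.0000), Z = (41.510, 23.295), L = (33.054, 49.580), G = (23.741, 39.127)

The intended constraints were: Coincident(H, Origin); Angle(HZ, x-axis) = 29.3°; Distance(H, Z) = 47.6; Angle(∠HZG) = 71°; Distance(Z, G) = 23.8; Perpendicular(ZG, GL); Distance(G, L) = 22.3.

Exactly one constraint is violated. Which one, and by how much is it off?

Distance(G, L) = 22.3 — off by 8.30.

H = (0.00, 0.00) ✓; HZ at 29.30° ✓; |HZ| = 47.60 ✓; ∠HZG = 71.00° ✓; |ZG| = 23.80 ✓; ∠(ZG, GL) = 90.00° ✓; |GL| = 14.00 ✗.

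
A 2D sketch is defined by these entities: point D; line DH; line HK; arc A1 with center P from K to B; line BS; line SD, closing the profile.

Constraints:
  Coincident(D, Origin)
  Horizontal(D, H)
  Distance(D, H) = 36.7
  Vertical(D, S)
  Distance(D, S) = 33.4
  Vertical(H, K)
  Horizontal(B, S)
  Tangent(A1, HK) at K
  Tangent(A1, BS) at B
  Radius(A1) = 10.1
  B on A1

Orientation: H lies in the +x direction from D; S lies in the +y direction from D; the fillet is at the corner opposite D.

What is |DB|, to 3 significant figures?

42.7

D is at the origin; DH is horizontal with |DH| = 36.7 and H on the +x side, so H = (36.7, 0.00). DS is vertical with |DS| = 33.4 and S on the +y side, so S = (0.00, 33.4). The virtual corner opposite D is at (36.7, 33.4). Tangency of A1 to HK means the radius PK is perpendicular to HK and A1 meets BS tangentially, so PB is at right angles to BS, with radius 10.1, so the center P sits 10.1 in from both sides at P = (26.6, 23.3). That places the tangent points at K = (36.7, 23.3) on HK and B = (26.6, 33.4) on BS. Then |DB| = |B − D| = 42.7.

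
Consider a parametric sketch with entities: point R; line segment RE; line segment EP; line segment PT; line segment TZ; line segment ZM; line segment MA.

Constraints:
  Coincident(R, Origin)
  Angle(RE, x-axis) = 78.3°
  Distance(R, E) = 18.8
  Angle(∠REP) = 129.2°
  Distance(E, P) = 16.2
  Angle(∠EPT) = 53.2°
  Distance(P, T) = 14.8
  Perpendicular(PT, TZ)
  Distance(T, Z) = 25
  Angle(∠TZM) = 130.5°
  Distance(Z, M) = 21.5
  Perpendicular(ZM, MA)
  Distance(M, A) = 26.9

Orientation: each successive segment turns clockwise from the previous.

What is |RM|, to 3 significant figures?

39.2

R is at the origin; RE runs at 78.3° with length 18.8, so E = (3.81, 18.4). ∠REP = 129.2° gives EP at 27.5° from the x-axis; with |EP| = 16.2, P = (18.2, 25.9). ∠EPT = 53.2° gives PT at -99.3° from the x-axis; with |PT| = 14.8, T = (15.8, 11.3). PT is perpendicular to TZ, so TZ runs at 171°; with |TZ| = 25.0, Z = (-8.88, 15.3). ∠TZM = 130.5° gives ZM at 121° from the x-axis; with |ZM| = 21.5, M = (-20.0, 33.7). Then |RM| = |M − R| = 39.2.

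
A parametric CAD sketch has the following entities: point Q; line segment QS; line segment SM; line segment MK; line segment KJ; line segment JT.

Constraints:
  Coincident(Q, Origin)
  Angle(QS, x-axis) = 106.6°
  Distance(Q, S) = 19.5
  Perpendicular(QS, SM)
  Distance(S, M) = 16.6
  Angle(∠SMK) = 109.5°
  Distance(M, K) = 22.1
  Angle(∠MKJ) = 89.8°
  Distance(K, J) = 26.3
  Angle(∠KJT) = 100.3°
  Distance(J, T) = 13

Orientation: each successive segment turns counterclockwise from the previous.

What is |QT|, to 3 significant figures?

7.38

Q is at the origin; QS runs at 106.6° with length 19.5, so S = (-5.57, 18.7). QS is perpendicular to SM, so SM runs at -163°; with |SM| = 16.6, M = (-21.5, 13.9). ∠SMK = 109.5° gives MK at -92.9° from the x-axis; with |MK| = 22.1, K = (-22.6, -8.13). ∠MKJ = 89.8° gives KJ at -2.70° from the x-axis; with |KJ| = 26.3, J = (3.67, -9.37). ∠KJT = 100.3° gives JT at 77.0° from the x-axis; with |JT| = 13.0, T = (6.60, 3.30). Then |QT| = |T − Q| = 7.38.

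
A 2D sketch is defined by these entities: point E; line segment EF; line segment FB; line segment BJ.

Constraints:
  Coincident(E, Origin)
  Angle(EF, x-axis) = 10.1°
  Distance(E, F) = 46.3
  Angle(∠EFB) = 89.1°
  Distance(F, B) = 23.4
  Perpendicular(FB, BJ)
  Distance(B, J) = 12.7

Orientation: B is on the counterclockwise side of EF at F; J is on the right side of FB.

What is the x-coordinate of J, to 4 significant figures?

53.58

E is at the origin; EF runs at 10.1° with length 46.3, so F = 46.3·(cos 10.1°, sin 10.1°) = (45.58, 8.119). ∠EFB = 89.1°, so FB runs at 10.1° + (180° − 89.1°) = 101.0° from the x-axis; with |FB| = 23.4, B = F + 23.4·(cos 101.0°, sin 101.0°) = (41.12, 31.09). FB ⟂ BJ; with |BJ| = 12.7 on the right of FB, J = B + 12.7·(0.9816, 0.1908) = (53.58, 33.51). So J.x = 53.58.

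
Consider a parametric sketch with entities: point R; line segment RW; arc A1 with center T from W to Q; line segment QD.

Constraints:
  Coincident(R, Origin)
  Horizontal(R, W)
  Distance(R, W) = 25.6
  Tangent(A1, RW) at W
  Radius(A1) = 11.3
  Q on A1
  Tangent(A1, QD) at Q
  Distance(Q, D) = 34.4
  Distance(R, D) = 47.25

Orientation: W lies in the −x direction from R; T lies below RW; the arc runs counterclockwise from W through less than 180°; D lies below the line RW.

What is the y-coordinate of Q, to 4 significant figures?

-18.27

R is at the origin; RW is horizontal with |RW| = 25.6 and W on the −x side, so W = (-25.60, 0.000). Tangency of A1 to RW means the radius TW is perpendicular to RW, so T = W + (0, -11.3) = (-25.60, -11.30). Since TQ ⟂ QD (tangency), |TD| = √(11.3² + 34.4²) = 36.21 regardless of where Q sits on A1. So D lies on both circle(R, 47.25) and circle(T, 36.21); the below-RW intersection is D = (-13.28, -45.35). Q is the foot of the tangent from D: Q = (-34.49, -18.27).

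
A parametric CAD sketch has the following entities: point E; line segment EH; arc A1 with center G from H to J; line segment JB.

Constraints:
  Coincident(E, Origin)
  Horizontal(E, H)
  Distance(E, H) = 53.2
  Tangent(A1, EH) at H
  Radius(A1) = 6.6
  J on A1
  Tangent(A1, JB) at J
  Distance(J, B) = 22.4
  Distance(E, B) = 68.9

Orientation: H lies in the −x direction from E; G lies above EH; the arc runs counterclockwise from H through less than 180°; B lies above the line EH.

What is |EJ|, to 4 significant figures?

49.48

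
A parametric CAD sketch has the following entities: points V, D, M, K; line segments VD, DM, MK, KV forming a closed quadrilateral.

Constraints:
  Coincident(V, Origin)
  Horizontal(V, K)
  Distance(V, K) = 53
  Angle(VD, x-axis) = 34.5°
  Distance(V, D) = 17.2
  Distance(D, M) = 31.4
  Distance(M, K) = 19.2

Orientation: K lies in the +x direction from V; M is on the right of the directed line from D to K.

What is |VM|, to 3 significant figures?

39.1

Checks: |DM| = 31.40 ✓; |MK| = 19.20 ✓.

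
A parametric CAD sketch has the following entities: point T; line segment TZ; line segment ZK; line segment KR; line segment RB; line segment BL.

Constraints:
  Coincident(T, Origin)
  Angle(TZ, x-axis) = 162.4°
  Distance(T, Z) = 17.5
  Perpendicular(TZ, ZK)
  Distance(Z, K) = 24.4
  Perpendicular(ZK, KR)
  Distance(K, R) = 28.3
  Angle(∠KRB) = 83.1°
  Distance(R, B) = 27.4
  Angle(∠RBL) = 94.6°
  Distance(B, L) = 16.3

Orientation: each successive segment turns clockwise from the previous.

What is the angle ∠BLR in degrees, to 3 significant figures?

55.9°

T is at the origin; TZ runs at 162.4° with length 17.5, so Z = (-16.7, 5.29). TZ is perpendicular to ZK, so ZK runs at 72.4°; with |ZK| = 24.4, K = (-9.30, 28.5). ZK is perpendicular to KR, so KR runs at -17.6°; with |KR| = 28.3, R = (17.7, 20.0). ∠KRB = 83.1° gives RB at -114° from the x-axis; with |RB| = 27.4, B = (6.31, -4.94). ∠RBL = 94.6° gives BL at 160° from the x-axis; with |BL| = 16.3, L = (-9.02, 0.608). Then cos ∠BLR = LB·LR / (|LB||LR|), giving 55.9°.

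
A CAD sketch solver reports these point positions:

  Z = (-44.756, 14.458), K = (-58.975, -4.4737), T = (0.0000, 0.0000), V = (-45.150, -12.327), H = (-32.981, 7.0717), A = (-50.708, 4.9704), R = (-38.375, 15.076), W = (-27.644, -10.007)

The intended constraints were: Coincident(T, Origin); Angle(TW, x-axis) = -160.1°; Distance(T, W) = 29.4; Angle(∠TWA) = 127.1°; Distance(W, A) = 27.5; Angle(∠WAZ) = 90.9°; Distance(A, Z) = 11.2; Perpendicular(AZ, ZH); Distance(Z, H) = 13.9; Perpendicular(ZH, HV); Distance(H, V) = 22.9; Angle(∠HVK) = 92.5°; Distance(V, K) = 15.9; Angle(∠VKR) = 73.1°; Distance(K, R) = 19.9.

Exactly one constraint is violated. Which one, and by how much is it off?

Distance(K, R) = 19.9 — off by 8.50.

T = (0.00, 0.00) ✓; TW at -160.1° ✓; |TW| = 29.40 ✓; ∠TWA = 127.1° ✓; |WA| = 27.50 ✓; ∠WAZ = 90.90° ✓; |AZ| = 11.20 ✓; ∠(AZ, ZH) = 90.00° ✓; |ZH| = 13.90 ✓; ∠(ZH, HV) = 90.00° ✓; |HV| = 22.90 ✓; ∠HVK = 92.50° ✓; |VK| = 15.90 ✓; ∠VKR = 73.10° ✓; |KR| = 28.40 ✗.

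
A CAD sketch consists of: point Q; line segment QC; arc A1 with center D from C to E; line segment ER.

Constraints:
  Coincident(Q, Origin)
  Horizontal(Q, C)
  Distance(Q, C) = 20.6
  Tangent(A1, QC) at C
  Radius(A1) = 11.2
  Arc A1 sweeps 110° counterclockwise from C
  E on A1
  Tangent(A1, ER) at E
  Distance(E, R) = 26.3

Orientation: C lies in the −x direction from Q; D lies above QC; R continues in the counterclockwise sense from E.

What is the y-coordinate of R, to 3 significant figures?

39.7

Q is at the origin; QC is horizontal with |QC| = 20.6 and C on the −x side, so C = (-20.6, 0.00). A1 meets QC tangentially, so DC is at right angles to QC, so D = C + (0, 11.2) = (-20.6, 11.2). On A1, C sits at bearing -90° from D; a 110° counterclockwise sweep puts E at bearing 20°, so E = D + 11.2·(cos 20°, sin 20°) = (-10.1, 15.0). Tangency of A1 to ER means the radius DE is perpendicular to ER, so ER runs along (−sin 20°, cos 20°); with |ER| = 26.3, R = (-19.1, 39.7). So R.y = 39.7.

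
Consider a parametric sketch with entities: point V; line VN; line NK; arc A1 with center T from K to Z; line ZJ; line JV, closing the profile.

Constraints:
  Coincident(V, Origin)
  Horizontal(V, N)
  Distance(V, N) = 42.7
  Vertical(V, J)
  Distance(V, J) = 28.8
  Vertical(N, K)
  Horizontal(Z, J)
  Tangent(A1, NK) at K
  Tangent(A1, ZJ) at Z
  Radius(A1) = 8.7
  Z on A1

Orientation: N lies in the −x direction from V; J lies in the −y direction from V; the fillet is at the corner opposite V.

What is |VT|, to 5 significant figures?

39.497

V is at the origin; V and N share the same y with |VN| = 42.7 and N on the −x side, so N = (-42.700, 0.0000). V and J share the same x with |VJ| = 28.8 and J on the −y side, so J = (0.0000, -28.800). The virtual corner opposite V is at (-42.700, -28.800). Since A1 is tangent to NK there, TK ⟂ NK and tangency of A1 to ZJ means the radius TZ is perpendicular to ZJ, with radius 8.7, so the center T sits 8.7 in from both sides at T = (-34.000, -20.100). Then |VT| = |T − V| = 39.497.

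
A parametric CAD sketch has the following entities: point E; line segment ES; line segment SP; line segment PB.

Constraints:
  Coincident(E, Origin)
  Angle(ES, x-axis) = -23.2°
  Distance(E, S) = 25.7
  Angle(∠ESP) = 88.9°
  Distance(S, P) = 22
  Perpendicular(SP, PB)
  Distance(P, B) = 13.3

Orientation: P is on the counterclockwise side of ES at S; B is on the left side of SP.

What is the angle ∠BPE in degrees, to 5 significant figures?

39.929°

E is at the origin; ES runs at -23.2° with length 25.7, so S = 25.7·(cos -23.2°, sin -23.2°) = (23.622, -10.124). ∠ESP = 88.9°, so SP runs at -23.2° + (180° − 88.9°) = 67.900° from the x-axis; with |SP| = 22.0, P = S + 22.0·(cos 67.900°, sin 67.900°) = (31.899, 10.259). SP is perpendicular to PB; with |PB| = 13.3 on the left of SP, B = P + 13.3·(-0.92653, 0.37622) = (19.576, 15.263). Then cos ∠BPE = PB·PE / (|PB||PE|), giving 39.929°.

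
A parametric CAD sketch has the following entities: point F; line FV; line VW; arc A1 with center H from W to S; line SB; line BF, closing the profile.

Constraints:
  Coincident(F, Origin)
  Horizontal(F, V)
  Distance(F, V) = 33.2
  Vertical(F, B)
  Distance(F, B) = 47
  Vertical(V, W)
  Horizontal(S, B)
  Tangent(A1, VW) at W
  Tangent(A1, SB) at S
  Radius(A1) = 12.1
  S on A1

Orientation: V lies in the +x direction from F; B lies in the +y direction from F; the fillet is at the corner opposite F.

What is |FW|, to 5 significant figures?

48.169

F is at the origin; FV is horizontal with |FV| = 33.2 and V on the +x side, so V = (33.200, 0.0000). FB is vertical with |FB| = 47.0 and B on the +y side, so B = (0.0000, 47.000). The virtual corner opposite F is at (33.200, 47.000). A1 meets VW tangentially, so HW is at right angles to VW and A1 meets SB tangentially, so HS is at right angles to SB, with radius 12.1, so the center H sits 12.1 in from both sides at H = (21.100, 34.900). That places the tangent points at W = (33.200, 34.900) on VW and S = (21.100, 47.000) on SB. Then |FW| = |W − F| = 48.169.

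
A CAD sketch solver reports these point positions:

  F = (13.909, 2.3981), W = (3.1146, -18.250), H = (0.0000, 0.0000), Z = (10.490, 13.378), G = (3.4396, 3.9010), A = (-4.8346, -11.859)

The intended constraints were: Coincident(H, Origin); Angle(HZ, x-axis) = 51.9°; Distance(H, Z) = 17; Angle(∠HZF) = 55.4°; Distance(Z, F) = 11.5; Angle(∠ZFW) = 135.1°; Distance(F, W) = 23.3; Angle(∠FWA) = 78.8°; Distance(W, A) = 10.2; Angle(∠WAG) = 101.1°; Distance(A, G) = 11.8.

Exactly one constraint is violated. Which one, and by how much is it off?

Distance(A, G) = 11.8 — off by 6.00.

H = (0.00, 0.00) ✓; HZ at 51.90° ✓; |HZ| = 17.00 ✓; ∠HZF = 55.40° ✓; |ZF| = 11.50 ✓; ∠ZFW = 135.1° ✓; |FW| = 23.30 ✓; ∠FWA = 78.80° ✓; |WA| = 10.20 ✓; ∠WAG = 101.1° ✓; |AG| = 17.80 ✗.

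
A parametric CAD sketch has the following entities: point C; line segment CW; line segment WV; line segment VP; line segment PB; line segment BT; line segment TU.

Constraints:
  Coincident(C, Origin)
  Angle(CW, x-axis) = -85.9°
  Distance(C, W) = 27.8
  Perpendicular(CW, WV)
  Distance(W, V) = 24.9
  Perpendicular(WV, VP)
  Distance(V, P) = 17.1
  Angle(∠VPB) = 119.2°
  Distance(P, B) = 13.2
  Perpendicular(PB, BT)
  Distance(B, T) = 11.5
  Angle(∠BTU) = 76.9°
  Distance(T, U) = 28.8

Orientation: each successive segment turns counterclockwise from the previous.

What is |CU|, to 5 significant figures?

41.862

C is at the origin; CW runs at -85.9° with length 27.8, so W = (1.9876, -27.729). CW is perpendicular to WV, so WV runs at 4.1000°; with |WV| = 24.9, V = (26.824, -25.949). The perpendicularity gives VP at right angles to WV, so VP runs at 94.100°; with |VP| = 17.1, P = (25.601, -8.8923). ∠VPB = 119.2° gives PB at 154.90° from the x-axis; with |PB| = 13.2, B = (13.648, -3.2929). PB ⟂ BT, so BT runs at -115.10°; with |BT| = 11.5, T = (8.7695, -13.707). ∠BTU = 76.9° gives TU at -12.000° from the x-axis; with |TU| = 28.8, U = (36.940, -19.695). Then |CU| = |U − C| = 41.862.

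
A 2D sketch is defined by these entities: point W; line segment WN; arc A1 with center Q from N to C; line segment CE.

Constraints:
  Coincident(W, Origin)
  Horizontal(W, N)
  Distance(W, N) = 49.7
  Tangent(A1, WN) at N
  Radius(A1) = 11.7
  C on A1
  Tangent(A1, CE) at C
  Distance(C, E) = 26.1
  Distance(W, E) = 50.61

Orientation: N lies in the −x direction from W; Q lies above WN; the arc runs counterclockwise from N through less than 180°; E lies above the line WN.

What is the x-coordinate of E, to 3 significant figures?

-35.2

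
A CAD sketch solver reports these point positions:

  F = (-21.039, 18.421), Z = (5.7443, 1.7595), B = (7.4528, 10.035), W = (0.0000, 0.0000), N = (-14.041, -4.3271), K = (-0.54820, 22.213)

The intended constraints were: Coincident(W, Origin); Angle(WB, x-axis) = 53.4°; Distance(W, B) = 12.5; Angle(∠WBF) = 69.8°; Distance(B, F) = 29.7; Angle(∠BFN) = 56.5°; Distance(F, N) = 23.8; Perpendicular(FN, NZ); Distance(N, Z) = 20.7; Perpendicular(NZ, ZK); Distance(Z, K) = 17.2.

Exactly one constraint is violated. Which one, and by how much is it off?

Distance(Z, K) = 17.2 — off by 4.20.

W = (0.00, 0.00) ✓; WB at 53.40° ✓; |WB| = 12.50 ✓; ∠WBF = 69.80° ✓; |BF| = 29.70 ✓; ∠BFN = 56.50° ✓; |FN| = 23.80 ✓; ∠(FN, NZ) = 90.00° ✓; |NZ| = 20.70 ✓; ∠(NZ, ZK) = 90.00° ✓; |ZK| = 21.40 ✗.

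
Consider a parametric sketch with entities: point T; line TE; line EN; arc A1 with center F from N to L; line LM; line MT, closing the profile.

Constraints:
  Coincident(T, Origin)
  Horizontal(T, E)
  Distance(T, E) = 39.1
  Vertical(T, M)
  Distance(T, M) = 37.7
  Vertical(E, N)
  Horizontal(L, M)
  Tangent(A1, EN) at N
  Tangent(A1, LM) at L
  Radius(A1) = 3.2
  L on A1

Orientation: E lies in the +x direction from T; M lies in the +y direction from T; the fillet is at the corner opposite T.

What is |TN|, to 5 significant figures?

52.145

T is at the origin; TE is horizontal with |TE| = 39.1 and E on the +x side, so E = (39.100, 0.0000). T and M share the same x with |TM| = 37.7 and M on the +y side, so M = (0.0000, 37.700). The virtual corner opposite T is at (39.100, 37.700). A1 meets EN tangentially, so FN is at right angles to EN and the tangent condition forces FL to be normal to LM, with radius 3.2, so the center F sits 3.2 in from both sides at F = (35.900, 34.500). That places the tangent points at N = (39.100, 34.500) on EN and L = (35.900, 37.700) on LM. Then |TN| = |N − T| = 52.145.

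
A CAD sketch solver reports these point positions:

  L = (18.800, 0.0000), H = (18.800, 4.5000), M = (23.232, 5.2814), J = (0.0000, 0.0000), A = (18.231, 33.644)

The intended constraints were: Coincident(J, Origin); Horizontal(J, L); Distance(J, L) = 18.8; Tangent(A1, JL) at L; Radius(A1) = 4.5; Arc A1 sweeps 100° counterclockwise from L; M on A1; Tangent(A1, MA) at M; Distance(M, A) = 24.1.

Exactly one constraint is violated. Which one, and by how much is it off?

Distance(M, A) = 24.1 — off by 4.70.

J = (0.00, 0.00) ✓; J.y = 0.00, L.y = 0.00 ✓; |JL| = 18.80 ✓; ∠(HL, LJ) = 90.00° ✓; |HL| = 4.500 ✓; bearing(H→M) − bearing(H→L) = 100.0° ✓; |HM| = 4.500 ✓; ∠(HM, MA) = 90.00° ✓; |MA| = 28.80 ✗.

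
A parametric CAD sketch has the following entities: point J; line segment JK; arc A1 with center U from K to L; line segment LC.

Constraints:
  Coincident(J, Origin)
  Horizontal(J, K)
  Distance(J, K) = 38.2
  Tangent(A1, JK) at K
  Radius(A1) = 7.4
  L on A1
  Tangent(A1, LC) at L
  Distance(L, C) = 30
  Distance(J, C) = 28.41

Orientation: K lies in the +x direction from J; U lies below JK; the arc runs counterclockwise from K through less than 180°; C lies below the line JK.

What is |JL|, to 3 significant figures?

32.7

J is at the origin; J and K share the same y with |JK| = 38.2 and K on the +x side, so K = (38.2, 0.00). Tangency of A1 to JK means the radius UK is perpendicular to JK, so U = K + (0, -7.4) = (38.2, -7.40). Since UL ⟂ LC (tangency), |UC| = √(7.4² + 30.0²) = 30.9 regardless of where L sits on A1. So C lies on both circle(J, 28.41) and circle(U, 30.9); the below-JK intersection is C = (13.0, -25.3). L is the foot of the tangent from C: L = (32.6, -2.56).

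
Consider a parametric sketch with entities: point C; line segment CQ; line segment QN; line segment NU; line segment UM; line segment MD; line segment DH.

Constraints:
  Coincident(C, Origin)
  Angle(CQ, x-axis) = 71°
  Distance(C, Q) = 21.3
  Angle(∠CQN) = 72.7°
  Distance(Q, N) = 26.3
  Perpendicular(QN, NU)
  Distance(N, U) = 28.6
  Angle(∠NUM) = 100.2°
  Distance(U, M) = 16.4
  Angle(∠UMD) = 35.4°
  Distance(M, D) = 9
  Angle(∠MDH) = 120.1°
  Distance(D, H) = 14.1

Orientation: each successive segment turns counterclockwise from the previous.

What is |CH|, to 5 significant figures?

25.166

C is at the origin; CQ runs at 71.0° with length 21.3, so Q = (6.9346, 20.140). ∠CQN = 72.7° gives QN at 178.30° from the x-axis; with |QN| = 26.3, N = (-19.354, 20.920). QN ⟂ NU, so NU runs at -91.700°; with |NU| = 28.6, U = (-20.202, -7.6676). ∠NUM = 100.2° gives UM at -11.900° from the x-axis; with |UM| = 16.4, M = (-4.1547, -11.049). ∠UMD = 35.4° gives MD at 132.70° from the x-axis; with |MD| = 9.0, D = (-10.258, -4.4352). ∠MDH = 120.1° gives DH at -167.40° from the x-axis; with |DH| = 14.1, H = (-24.019, -7.5110). Then |CH| = |H − C| = 25.166.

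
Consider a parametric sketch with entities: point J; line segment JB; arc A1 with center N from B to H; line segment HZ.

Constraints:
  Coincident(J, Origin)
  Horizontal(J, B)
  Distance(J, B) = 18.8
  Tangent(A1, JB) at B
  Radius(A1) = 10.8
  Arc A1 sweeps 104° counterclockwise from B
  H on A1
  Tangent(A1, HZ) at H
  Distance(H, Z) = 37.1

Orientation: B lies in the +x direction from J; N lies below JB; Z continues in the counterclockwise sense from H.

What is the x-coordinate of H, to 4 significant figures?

8.321

J is at the origin; JB is horizontal with |JB| = 18.8 and B on the +x side, so B = (18.80, 0.000). The tangent condition forces NB to be normal to JB, so N = B + (0, -10.8) = (18.80, -10.80). On A1, B sits at bearing 90° from N; a 104° counterclockwise sweep puts H at bearing 194°, so H = N + 10.8·(cos 194°, sin 194°) = (8.321, -13.41). So H.x = 8.321.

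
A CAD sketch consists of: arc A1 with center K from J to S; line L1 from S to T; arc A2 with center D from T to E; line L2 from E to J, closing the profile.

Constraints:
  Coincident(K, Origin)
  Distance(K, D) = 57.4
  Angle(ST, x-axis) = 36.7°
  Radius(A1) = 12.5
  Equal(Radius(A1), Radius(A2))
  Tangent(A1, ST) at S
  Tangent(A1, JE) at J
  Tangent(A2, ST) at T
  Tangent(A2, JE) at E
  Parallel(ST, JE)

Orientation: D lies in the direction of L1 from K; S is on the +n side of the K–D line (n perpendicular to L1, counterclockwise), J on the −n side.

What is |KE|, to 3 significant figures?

58.7

The slot axis is L1's direction at 36.7°, so u = (cos 36.7°, sin 36.7°) = (0.802, 0.598) and n = (−sin 36.7°, cos 36.7°) = (-0.598, 0.802). K is at the origin and D lies 57.4 along u from K, so D = 57.4·u = (46.0, 34.3). Tangency of A1 to both parallel lines with radius 12.5 puts S and J at K ± 12.5·n: S = (-7.47, 10.0), J = (7.47, -10.0). Equal radii place T and E the same way about D: T = D + 12.5·n = (38.6, 44.3), E = D − 12.5·n = (53.5, 24.3). Then |KE| = |E − K| = 58.7.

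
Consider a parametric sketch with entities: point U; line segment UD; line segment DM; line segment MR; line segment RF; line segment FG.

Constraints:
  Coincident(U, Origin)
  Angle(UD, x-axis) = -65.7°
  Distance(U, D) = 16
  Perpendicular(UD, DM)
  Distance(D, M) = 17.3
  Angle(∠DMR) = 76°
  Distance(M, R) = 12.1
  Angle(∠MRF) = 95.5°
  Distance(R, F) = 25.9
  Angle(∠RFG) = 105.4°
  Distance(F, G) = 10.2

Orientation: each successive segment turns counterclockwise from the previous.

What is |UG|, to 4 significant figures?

22.07

U is at the origin; UD runs at -65.7° with length 16.0, so D = (6.584, -14.58). The perpendicularity gives DM at right angles to UD, so DM runs at 24.30°; with |DM| = 17.3, M = (22.35, -7.463). ∠DMR = 76.0° gives MR at 128.3° from the x-axis; with |MR| = 12.1, R = (14.85, 2.033). ∠MRF = 95.5° gives RF at -147.2° from the x-axis; with |RF| = 25.9, F = (-6.918, -12.00). ∠RFG = 105.4° gives FG at -72.60° from the x-axis; with |FG| = 10.2, G = (-3.868, -21.73). Then |UG| = |G − U| = 22.07.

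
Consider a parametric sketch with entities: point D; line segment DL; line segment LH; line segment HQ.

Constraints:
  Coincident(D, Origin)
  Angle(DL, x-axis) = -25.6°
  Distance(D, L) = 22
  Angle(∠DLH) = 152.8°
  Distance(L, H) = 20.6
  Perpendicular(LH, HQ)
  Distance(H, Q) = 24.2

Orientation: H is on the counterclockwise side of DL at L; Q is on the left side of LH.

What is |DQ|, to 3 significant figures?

42.6

∠DLH = 152.8°, so LH runs at -25.6° + (180° − 152.8°) = 1.60° from the x-axis; with |LH| = 20.6, H = L + 20.6·(cos 1.60°, sin 1.60°) = (40.4, -8.93). The perpendicularity gives HQ at right angles to LH; with |HQ| = 24.2 on the left of LH, Q = H + 24.2·(-0.0279, 1.00) = (39.8, 15.3). Then |DQ| = |Q − D| = 42.6.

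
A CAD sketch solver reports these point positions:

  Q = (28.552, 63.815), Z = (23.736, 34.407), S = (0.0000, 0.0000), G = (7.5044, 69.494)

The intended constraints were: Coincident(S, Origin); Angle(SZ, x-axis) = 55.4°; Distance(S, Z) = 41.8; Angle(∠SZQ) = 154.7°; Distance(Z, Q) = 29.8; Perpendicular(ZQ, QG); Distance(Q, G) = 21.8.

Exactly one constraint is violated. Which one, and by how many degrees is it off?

Perpendicular(ZQ, QG) — off by 5.80°.

S = (0.00, 0.00) ✓; SZ at 55.40° ✓; |SZ| = 41.80 ✓; ∠SZQ = 154.7° ✓; |ZQ| = 29.80 ✓; ∠(ZQ, QG) = 84.20° ✗; |QG| = 21.80 ✓.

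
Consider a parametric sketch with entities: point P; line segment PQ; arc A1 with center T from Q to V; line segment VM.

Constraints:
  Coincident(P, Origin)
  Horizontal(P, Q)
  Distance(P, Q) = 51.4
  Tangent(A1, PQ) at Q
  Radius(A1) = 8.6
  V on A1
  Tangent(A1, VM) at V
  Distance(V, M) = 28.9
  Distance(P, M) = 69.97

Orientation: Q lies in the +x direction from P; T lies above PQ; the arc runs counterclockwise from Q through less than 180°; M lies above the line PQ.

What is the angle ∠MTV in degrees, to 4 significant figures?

73.43°

P is at the origin; P and Q share the same y with |PQ| = 51.4 and Q on the +x side, so Q = (51.40, 0.000). The tangent condition forces TQ to be normal to PQ, so T = Q + (0, 8.6) = (51.40, 8.600). Since TV ⟂ VM (tangency), |TM| = √(8.6² + 28.9²) = 30.15 regardless of where V sits on A1. So M lies on both circle(P, 69.97) and circle(T, 30.15); the above-PQ intersection is M = (58.87, 37.81). V is the foot of the tangent from M: V = (59.99, 8.933).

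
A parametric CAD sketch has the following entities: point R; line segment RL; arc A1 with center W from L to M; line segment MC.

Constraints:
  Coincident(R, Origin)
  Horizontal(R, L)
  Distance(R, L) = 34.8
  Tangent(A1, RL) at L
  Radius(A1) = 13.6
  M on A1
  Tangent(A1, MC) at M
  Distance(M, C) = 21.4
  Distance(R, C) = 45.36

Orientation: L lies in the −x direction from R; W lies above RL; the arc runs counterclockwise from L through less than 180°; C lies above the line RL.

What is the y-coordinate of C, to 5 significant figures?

37.306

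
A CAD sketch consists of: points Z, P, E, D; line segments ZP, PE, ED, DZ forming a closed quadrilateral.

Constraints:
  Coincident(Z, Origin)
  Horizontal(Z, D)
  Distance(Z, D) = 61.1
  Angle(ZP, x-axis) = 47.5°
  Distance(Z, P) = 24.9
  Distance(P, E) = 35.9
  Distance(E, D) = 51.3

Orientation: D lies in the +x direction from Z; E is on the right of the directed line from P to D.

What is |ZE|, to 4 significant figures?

21.54

Checks: |PE| = 35.90 ✓; |ED| = 51.30 ✓.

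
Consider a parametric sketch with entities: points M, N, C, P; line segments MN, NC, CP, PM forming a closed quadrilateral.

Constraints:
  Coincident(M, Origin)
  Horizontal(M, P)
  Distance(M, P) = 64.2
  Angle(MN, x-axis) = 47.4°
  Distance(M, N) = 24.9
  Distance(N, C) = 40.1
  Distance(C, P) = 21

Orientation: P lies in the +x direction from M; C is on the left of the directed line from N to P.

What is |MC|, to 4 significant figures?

60.24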